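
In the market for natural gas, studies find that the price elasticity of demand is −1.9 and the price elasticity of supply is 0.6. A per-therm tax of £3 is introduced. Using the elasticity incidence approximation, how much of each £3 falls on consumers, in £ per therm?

Incidence ratio: consumers' share ≈ εs / (εs + |εd|) = 0.6 / (0.6 + 1.9) = 0.24.
So consumers bear ≈ 0.24 × £3 = £0.72; suppliers bear £2.28.

Consumers bear ≈ £0.72 per therm.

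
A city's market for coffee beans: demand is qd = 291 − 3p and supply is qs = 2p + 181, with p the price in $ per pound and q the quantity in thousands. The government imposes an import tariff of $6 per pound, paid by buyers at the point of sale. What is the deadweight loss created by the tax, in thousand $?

Deadweight loss = $21.6 thousand.

Without the tax, 291 − 3p = 2p + 181 gives 5p = 110, so p* = $22 and q* = 225.
With the tax collected from buyers, demand (in seller-price terms) shifts: qd = 291 − 3(p + 6).
New equilibrium: buyers pay $24.4, sellers receive $18.4, q = 217.8. (Wedge: pb − ps = 6.)
Quantity falls by |ΔQ| = |225 − 217.8| = 7.2.
DWL = ½ · t · |ΔQ| = ½ · 6 · 7.2 = $21.6.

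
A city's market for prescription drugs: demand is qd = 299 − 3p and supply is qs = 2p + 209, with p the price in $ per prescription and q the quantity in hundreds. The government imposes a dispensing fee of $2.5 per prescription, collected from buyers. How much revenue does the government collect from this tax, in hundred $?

Tax revenue = $605 hundred.

Before the tax: set 299 − 3p = 2p + 209 → p* = $18, q* = 245.
With the tax collected from buyers, demand (in seller-price terms) shifts: qd = 299 − 3(p + 2.5).
Solving gives q = 242 with buyers paying $19 and producers receiving $16.5 (the $2.5 wedge).
Revenue = t · Q = 2.5 · 242 = $605.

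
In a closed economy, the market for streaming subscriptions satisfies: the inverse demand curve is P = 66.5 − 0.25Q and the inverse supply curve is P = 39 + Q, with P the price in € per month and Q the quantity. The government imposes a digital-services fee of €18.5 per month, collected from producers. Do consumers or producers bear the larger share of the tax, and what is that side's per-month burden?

Inverting to Q(P) form: Qd = 266 − 4P; Qs = P − 39.
Without the tax, 266 − 4P = P − 39 gives 5P = 305, so P* = €61 and Q* = 22.
With the tax collected from producers, supply shifts: Qs = (P − 18.5) − 39.
New equilibrium: consumers pay €64.7, producers receive €46.2, Q = 7.2. (Wedge: Pb − Ps = 18.5.)
Per-month burden: consumers €3.7, producers €14.8.
Producers take the larger share because supply is less price-elastic here (demand slope 4 vs supply slope 1).
The less price-elastic side of the market bears the larger share of a per-unit tax.

Producers bear the larger share: €14.8 per month.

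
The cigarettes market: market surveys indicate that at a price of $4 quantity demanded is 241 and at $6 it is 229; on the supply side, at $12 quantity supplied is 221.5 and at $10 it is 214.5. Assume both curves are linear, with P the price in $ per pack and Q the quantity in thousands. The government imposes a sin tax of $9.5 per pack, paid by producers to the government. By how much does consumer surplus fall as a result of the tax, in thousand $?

Demand slope: (229 − 241)/(6 − 4) = -6, so Qd = 265 − 6P.
Supply slope: (214.5 − 221.5)/(10 − 12) = 3.5, so Qs = 3.5P + 179.5.
Before the tax: set 265 − 6P = 3.5P + 179.5 → P* = $9, Q* = 211.
With the tax collected from producers, supply shifts: Qs = 3.5(P − 9.5) + 179.5.
New equilibrium: consumers pay $12.5, producers receive $3, Q = 190. (Wedge: Pb − Ps = 9.5.)
ΔCS is the trapezoid between Q = 190 and Q = 211 of height $3.5: ½ · (211 + 190) · 3.5 = $701.75.

Consumer surplus falls by $701.75 thousand.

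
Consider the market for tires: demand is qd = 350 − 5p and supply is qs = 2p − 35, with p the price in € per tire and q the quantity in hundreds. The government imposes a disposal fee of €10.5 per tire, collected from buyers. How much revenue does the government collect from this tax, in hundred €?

Without the tax, 350 − 5p = 2p − 35 gives 7p = 385, so p* = €55 and q* = 75.
With the tax collected from buyers, demand (in seller-price terms) shifts: qd = 350 − 5(p + 10.5).
Solving gives q = 60 with buyers paying €58 and sellers receiving €47.5 (the €10.5 wedge).
Revenue = t · Q = 10.5 · 60 = €630.

Tax revenue = €630 hundred.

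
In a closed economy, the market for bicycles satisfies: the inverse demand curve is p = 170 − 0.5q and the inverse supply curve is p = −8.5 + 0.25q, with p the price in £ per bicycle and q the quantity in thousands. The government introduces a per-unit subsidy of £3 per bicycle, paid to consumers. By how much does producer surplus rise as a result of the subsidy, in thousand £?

Rewrite in direct form: qd = 340 − 2p and qs = 4p + 34.
Without the subsidy, 340 − 2p = 4p + 34 gives 6p = 306, so p* = £51 and q* = 238.
With a per-unit subsidy paid to consumers, each effectively pays p − 3, so demand becomes qd = 340 − 2(p − 3).
New equilibrium: consumers pay £49, producers receive £52, q = 242. (Wedge: pb − ps = −3.)
ΔPS is the trapezoid between Q = 242 and Q = 238 of height £1: ½ · (238 + 242) · 1 = £240.

Producer surplus rises by £240 thousand.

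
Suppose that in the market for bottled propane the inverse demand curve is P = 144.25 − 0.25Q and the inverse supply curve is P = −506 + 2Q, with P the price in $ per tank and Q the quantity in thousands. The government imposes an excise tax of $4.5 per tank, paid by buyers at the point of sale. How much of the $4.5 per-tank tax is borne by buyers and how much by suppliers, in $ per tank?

Buyers bear $0.5 per tank; suppliers bear $4 per tank.

Rewrite in direct form: Qd = 577 − 4P and Qs = 0.5P + 253.
Before the tax: set 577 − 4P = 0.5P + 253 → P* = $72, Q* = 289.
With the tax collected from buyers, demand (in seller-price terms) shifts: Qd = 577 − 4(P + 4.5).
Solving gives Q = 287 with buyers paying $72.5 and suppliers receiving $68 (the $4.5 wedge).
Burden on buyers: $0.5; on suppliers: $4. (They sum to $4.5.)
The less price-elastic side of the market bears the larger share of a per-unit tax.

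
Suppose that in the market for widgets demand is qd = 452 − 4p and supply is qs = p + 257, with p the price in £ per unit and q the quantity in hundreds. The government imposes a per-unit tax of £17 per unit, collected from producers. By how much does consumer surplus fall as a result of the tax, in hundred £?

Without the tax, 452 − 4p = p + 257 gives 5p = 195, so p* = £39 and q* = 296.
With the tax collected from producers, supply shifts: qs = (p − 17) + 257.
New equilibrium: consumers pay £42.4, producers receive £25.4, q = 282.4. (Wedge: pb − ps = 17.)
ΔCS is the trapezoid between Q = 282.4 and Q = 296 of height £3.4: ½ · (296 + 282.4) · 3.4 = £983.28.

Consumer surplus falls by £983.28 hundred.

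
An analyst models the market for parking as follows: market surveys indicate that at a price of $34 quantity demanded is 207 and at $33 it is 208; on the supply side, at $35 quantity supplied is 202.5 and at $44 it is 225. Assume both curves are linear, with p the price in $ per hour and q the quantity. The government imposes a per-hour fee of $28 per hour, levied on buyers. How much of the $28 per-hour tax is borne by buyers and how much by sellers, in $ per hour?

Buyers bear $20 per hour; sellers bear $8 per hour.

Demand slope: (208 − 207)/(33 − 34) = -1, so qd = 241 − p.
Supply slope: (225 − 202.5)/(44 − 35) = 2.5, so qs = 2.5p + 115.
Before the tax: set 241 − p = 2.5p + 115 → p* = $36, q* = 205.
With the tax collected from buyers, demand (in seller-price terms) shifts: qd = 241 − (p + 28).
New equilibrium: buyers pay $56, sellers receive $28, q = 185. (Wedge: pb − ps = 28.)
Burden on buyers: $20; on sellers: $8. (They sum to $28.)
The less price-elastic side of the market bears the larger share of a per-unit tax.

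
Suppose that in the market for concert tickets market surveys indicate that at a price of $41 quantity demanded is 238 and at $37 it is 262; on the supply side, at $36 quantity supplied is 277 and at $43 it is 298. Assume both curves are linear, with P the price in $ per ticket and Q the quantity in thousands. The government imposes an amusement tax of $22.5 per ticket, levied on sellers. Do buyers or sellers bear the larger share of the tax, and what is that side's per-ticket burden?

Sellers bear the larger share: $15 per ticket.

Demand slope: (262 − 238)/(37 − 41) = -6, so Qd = 484 − 6P.
Supply slope: (298 − 277)/(43 − 36) = 3, so Qs = 3P + 169.
Before the tax: set 484 − 6P = 3P + 169 → P* = $35, Q* = 274.
With the tax collected from sellers, supply shifts: Qs = 3(P − 22.5) + 169.
New equilibrium: buyers pay $42.5, sellers receive $20, Q = 229. (Wedge: Pb − Ps = 22.5.)
Per-ticket burden: buyers $7.5, sellers $15.
Sellers take the larger share because supply is less price-elastic here (demand slope 6 vs supply slope 3).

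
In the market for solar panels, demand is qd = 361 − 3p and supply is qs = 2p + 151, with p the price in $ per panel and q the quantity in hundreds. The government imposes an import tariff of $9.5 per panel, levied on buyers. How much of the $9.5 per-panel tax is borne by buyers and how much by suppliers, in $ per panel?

Buyers bear $3.8 per panel; suppliers bear $5.7 per panel.

Without the tax, 361 − 3p = 2p + 151 gives 5p = 210, so p* = $42 and q* = 235.
With the tax collected from buyers, demand (in seller-price terms) shifts: qd = 361 − 3(p + 9.5).
Solving gives q = 223.6 with buyers paying $45.8 and suppliers receiving $36.3 (the $9.5 wedge).
Burden on buyers: $3.8; on suppliers: $5.7. (They sum to $9.5.)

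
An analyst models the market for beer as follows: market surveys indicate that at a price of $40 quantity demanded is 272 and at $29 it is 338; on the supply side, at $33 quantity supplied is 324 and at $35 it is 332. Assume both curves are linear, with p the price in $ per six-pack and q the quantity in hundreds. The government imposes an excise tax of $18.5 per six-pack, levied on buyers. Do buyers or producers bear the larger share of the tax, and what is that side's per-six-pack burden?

Demand slope: (338 − 272)/(29 − 40) = -6, so qd = 512 − 6p.
Supply slope: (332 − 324)/(35 − 33) = 4, so qs = 4p + 192.
Before the tax: set 512 − 6p = 4p + 192 → p* = $32, q* = 320.
With the tax collected from buyers, demand (in seller-price terms) shifts: qd = 512 − 6(p + 18.5).
New equilibrium: buyers pay $39.4, producers receive $20.9, q = 275.6. (Wedge: pb − ps = 18.5.)
Per-six-pack burden: buyers $7.4, producers $11.1.
Producers take the larger share because supply is less price-elastic here (demand slope 6 vs supply slope 4).
The less price-elastic side of the market bears the larger share of a per-unit tax.

Producers bear the larger share: $11.1 per six-pack.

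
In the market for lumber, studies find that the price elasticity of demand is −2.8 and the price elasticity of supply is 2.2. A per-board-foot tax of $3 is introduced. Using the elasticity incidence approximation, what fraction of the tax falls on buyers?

Incidence ratio: buyers' share ≈ εs / (εs + |εd|) = 2.2 / (2.2 + 2.8) = 0.44.
Supply is the less elastic side, so buyers bear the smaller share.

Buyers' share ≈ 0.44.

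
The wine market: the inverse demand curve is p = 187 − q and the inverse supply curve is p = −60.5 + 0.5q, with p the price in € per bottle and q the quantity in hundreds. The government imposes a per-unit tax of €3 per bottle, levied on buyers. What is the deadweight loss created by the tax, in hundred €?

Deadweight loss = €3 hundred.

Inverting to q(p) form: qd = 187 − p; qs = 2p + 121.
Without the tax, 187 − p = 2p + 121 gives 3p = 66, so p* = €22 and q* = 165.
With the tax collected from buyers, demand (in seller-price terms) shifts: qd = 187 − (p + 3).
New equilibrium: buyers pay €24, producers receive €21, q = 163. (Wedge: pb − ps = 3.)
Quantity falls by |ΔQ| = |165 − 163| = 2.
DWL = ½ · t · |ΔQ| = ½ · 3 · 2 = €3.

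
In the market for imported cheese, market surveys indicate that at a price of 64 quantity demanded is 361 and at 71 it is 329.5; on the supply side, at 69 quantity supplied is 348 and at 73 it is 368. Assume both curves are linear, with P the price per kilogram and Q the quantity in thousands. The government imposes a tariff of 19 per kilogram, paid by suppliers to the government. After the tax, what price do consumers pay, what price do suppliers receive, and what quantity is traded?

Demand slope: (329.5 − 361)/(71 − 64) = -4.5, so Qd = 649 − 4.5P.
Supply slope: (368 − 348)/(73 − 69) = 5, so Qs = 5P + 3.
Before the tax: set 649 − 4.5P = 5P + 3 → P* = 68, Q* = 343.
With the tax collected from suppliers, supply shifts: Qs = 5(P − 19) + 3.
Solving gives Q = 298 with consumers paying 78 and suppliers receiving 59 (the 19 wedge).
The less price-elastic side of the market bears the larger share of a per-unit tax.

Consumers pay 78; suppliers receive 59; quantity = 298.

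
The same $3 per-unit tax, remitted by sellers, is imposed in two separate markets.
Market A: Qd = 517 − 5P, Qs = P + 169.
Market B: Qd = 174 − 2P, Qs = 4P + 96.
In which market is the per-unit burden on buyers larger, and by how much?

Market A: pre-tax P* = $58, Q* = 227; post-tax Q = 224.5; per-unit burden on buyers = $0.5.
Market B: pre-tax P* = $13, Q* = 148; post-tax Q = 144; per-unit burden on buyers = $2.
Difference: $0.5 vs $2 → market B is larger by $1.5.

Market B, by $1.5.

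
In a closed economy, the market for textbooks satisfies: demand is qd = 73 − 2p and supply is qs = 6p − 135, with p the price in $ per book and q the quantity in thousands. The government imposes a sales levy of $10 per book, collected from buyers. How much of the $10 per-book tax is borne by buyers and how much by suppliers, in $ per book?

Without the tax, 73 − 2p = 6p − 135 gives 8p = 208, so p* = $26 and q* = 21.
With the tax collected from buyers, demand (in seller-price terms) shifts: qd = 73 − 2(p + 10).
New equilibrium: buyers pay $33.5, suppliers receive $23.5, q = 6. (Wedge: pb − ps = 10.)
Burden on buyers: $7.5; on suppliers: $2.5. (They sum to $10.)
The less price-elastic side of the market bears the larger share of a per-unit tax.

Buyers bear $7.5 per book; suppliers bear $2.5 per book.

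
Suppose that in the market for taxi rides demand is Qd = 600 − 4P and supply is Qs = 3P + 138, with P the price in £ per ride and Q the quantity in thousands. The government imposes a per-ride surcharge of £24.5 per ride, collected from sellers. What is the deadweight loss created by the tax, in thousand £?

Deadweight loss = £514.5 thousand.

Without the tax, 600 − 4P = 3P + 138 gives 7P = 462, so P* = £66 and Q* = 336.
With the tax collected from sellers, supply shifts: Qs = 3(P − 24.5) + 138.
Solving gives Q = 294 with buyers paying £76.5 and sellers receiving £52 (the £24.5 wedge).
Quantity falls by |ΔQ| = |336 − 294| = 42.
DWL = ½ · t · |ΔQ| = ½ · 24.5 · 42 = £514.5.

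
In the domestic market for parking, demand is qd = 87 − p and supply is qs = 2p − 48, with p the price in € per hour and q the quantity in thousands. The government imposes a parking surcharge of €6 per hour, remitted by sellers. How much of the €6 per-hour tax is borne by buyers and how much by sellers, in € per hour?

Without the tax, 87 − p = 2p − 48 gives 3p = 135, so p* = €45 and q* = 42.
With the tax collected from sellers, supply shifts: qs = 2(p − 6) − 48.
New equilibrium: buyers pay €49, sellers receive €43, q = 38. (Wedge: pb − ps = 6.)
Burden on buyers: €4; on sellers: €2. (They sum to €6.)
The less price-elastic side of the market bears the larger share of a per-unit tax.

Buyers bear €4 per hour; sellers bear €2 per hour.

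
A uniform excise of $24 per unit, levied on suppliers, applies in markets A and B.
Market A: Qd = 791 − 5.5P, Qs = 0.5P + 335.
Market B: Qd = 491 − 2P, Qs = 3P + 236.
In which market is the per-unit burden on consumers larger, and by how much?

Market B, by $12.4.

Market A: pre-tax P* = $76, Q* = 373; post-tax Q = 362; per-unit burden on consumers = $2.
Market B: pre-tax P* = $51, Q* = 389; post-tax Q = 360.2; per-unit burden on consumers = $14.4.
Difference: $2 vs $14.4 → market B is larger by $12.4.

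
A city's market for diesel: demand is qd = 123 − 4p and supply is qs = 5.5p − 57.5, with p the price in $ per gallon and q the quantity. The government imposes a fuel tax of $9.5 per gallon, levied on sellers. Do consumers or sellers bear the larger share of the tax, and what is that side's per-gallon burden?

Consumers bear the larger share: $5.5 per gallon.

Before the tax: set 123 − 4p = 5.5p − 57.5 → p* = $19, q* = 47.
With the tax collected from sellers, supply shifts: qs = 5.5(p − 9.5) − 57.5.
Solving gives q = 25 with consumers paying $24.5 and sellers receiving $15 (the $9.5 wedge).
Per-gallon burden: consumers $5.5, sellers $4.
Consumers take the larger share because demand is less price-elastic here (demand slope 4 vs supply slope 5.5).
The less price-elastic side of the market bears the larger share of a per-unit tax.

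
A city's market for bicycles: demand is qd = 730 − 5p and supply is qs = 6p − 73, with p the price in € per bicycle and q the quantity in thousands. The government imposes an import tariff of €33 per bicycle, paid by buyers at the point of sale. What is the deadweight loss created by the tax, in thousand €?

Deadweight loss = €1485 thousand.

Without the tax, 730 − 5p = 6p − 73 gives 11p = 803, so p* = €73 and q* = 365.
With the tax collected from buyers, demand (in seller-price terms) shifts: qd = 730 − 5(p + 33).
New equilibrium: buyers pay €91, suppliers receive €58, q = 275. (Wedge: pb − ps = 33.)
Quantity falls by |ΔQ| = |365 − 275| = 90.
DWL = ½ · t · |ΔQ| = ½ · 33 · 90 = €1485.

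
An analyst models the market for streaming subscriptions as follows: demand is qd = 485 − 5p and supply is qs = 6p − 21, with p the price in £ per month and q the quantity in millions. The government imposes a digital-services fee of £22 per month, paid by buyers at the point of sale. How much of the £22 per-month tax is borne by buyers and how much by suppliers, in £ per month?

Buyers bear £12 per month; suppliers bear £10 per month.

Before the tax: set 485 − 5p = 6p − 21 → p* = £46, q* = 255.
With the tax collected from buyers, demand (in seller-price terms) shifts: qd = 485 − 5(p + 22).
New equilibrium: buyers pay £58, suppliers receive £36, q = 195. (Wedge: pb − ps = 22.)
Burden on buyers: £12; on suppliers: £10. (They sum to £22.)
The less price-elastic side of the market bears the larger share of a per-unit tax.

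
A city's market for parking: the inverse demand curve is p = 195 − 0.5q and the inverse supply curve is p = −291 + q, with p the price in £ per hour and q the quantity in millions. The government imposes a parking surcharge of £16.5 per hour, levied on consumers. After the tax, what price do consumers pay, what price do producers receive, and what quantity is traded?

Consumers pay £38.5; producers receive £22; quantity = 313.

Inverting to q(p) form: qd = 390 − 2p; qs = p + 291.
Without the tax, 390 − 2p = p + 291 gives 3p = 99, so p* = £33 and q* = 324.
With the tax collected from consumers, demand (in seller-price terms) shifts: qd = 390 − 2(p + 16.5).
Solving gives q = 313 with consumers paying £38.5 and producers receiving £22 (the £16.5 wedge).
The less price-elastic side of the market bears the larger share of a per-unit tax.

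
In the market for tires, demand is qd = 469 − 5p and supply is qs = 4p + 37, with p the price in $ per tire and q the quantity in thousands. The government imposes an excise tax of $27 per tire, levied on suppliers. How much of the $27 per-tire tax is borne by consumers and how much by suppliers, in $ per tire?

Without the tax, 469 − 5p = 4p + 37 gives 9p = 432, so p* = $48 and q* = 229.
With the tax collected from suppliers, supply shifts: qs = 4(p − 27) + 37.
Solving gives q = 169 with consumers paying $60 and suppliers receiving $33 (the $27 wedge).
Burden on consumers: $12; on suppliers: $15. (They sum to $27.)

Consumers bear $12 per tire; suppliers bear $15 per tire.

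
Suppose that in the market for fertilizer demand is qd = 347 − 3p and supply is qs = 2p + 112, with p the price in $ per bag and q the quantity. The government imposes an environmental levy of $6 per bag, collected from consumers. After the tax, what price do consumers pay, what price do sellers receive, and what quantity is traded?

Before the tax: set 347 − 3p = 2p + 112 → p* = $47, q* = 206.
With the tax collected from consumers, demand (in seller-price terms) shifts: qd = 347 − 3(p + 6).
New equilibrium: consumers pay $49.4, sellers receive $43.4, q = 198.8. (Wedge: pb − ps = 6.)
The less price-elastic side of the market bears the larger share of a per-unit tax.

Consumers pay $49.4; sellers receive $43.4; quantity = 198.8.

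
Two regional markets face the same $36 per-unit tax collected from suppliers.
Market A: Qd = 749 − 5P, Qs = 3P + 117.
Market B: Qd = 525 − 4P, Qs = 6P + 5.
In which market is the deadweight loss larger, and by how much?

Market A: pre-tax P* = $79, Q* = 354; post-tax Q = 286.5; deadweight loss = $1215.
Market B: pre-tax P* = $52, Q* = 317; post-tax Q = 230.6; deadweight loss = $1555.2.
Difference: $1215 vs $1555.2 → market B is larger by $340.2.

Market B, by $340.2.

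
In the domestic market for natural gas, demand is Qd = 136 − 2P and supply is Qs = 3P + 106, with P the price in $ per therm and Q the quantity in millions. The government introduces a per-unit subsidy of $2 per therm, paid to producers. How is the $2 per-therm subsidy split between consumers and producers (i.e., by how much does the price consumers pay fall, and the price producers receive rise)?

Before the subsidy: set 136 − 2P = 3P + 106 → P* = $6, Q* = 124.
With a per-unit subsidy paid to producers, each receives P + 2 per unit sold, so supply becomes Qs = 3(P + 2) + 106.
Solving gives Q = 126.4 with consumers paying $4.8 and producers receiving $6.8 (the $2 wedge).
Gain to consumers: $1.2; to producers: $0.8. (They sum to $2.)

Consumers gain $1.2 per therm; producers gain $0.8 per therm.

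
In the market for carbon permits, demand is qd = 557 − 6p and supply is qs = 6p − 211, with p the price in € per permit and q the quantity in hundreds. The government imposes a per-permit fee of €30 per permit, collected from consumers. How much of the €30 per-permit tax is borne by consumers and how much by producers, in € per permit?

Without the tax, 557 − 6p = 6p − 211 gives 12p = 768, so p* = €64 and q* = 173.
With the tax collected from consumers, demand (in seller-price terms) shifts: qd = 557 − 6(p + 30).
New equilibrium: consumers pay €79, producers receive €49, q = 83. (Wedge: pb − ps = 30.)
Burden on consumers: €15; on producers: €15. (They sum to €30.)
The less price-elastic side of the market bears the larger share of a per-unit tax.

Consumers bear €15 per permit; producers bear €15 per permit.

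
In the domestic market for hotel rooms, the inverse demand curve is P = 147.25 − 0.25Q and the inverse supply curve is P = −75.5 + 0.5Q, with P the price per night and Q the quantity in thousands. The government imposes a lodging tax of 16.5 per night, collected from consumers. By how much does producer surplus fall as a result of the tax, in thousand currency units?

Producer surplus falls by 3146 thousand.

Inverting to Q(P) form: Qd = 589 − 4P; Qs = 2P + 151.
Before the tax: set 589 − 4P = 2P + 151 → P* = 73, Q* = 297.
With the tax collected from consumers, demand (in seller-price terms) shifts: Qd = 589 − 4(P + 16.5).
New equilibrium: consumers pay 78.5, sellers receive 62, Q = 275. (Wedge: Pb − Ps = 16.5.)
ΔPS is the trapezoid between Q = 275 and Q = 297 of height 11: ½ · (297 + 275) · 11 = 3146.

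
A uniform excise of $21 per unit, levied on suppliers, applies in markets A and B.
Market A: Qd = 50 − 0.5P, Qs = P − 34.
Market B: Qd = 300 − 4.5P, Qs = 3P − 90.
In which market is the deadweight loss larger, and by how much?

Market B, by $323.4.

Market A: pre-tax P* = $56, Q* = 22; post-tax Q = 15; deadweight loss = $73.5.
Market B: pre-tax P* = $52, Q* = 66; post-tax Q = 28.2; deadweight loss = $396.9.
Difference: $73.5 vs $396.9 → market B is larger by $323.4.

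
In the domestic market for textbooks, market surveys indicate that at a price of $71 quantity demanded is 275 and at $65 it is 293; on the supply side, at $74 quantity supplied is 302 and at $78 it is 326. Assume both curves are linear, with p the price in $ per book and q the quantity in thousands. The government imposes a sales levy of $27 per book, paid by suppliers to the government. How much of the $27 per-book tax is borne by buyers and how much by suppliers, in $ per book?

Demand slope: (293 − 275)/(65 − 71) = -3, so qd = 488 − 3p.
Supply slope: (326 − 302)/(78 − 74) = 6, so qs = 6p − 142.
Without the tax, 488 − 3p = 6p − 142 gives 9p = 630, so p* = $70 and q* = 278.
With the tax collected from suppliers, supply shifts: qs = 6(p − 27) − 142.
Solving gives q = 224 with buyers paying $88 and suppliers receiving $61 (the $27 wedge).
Burden on buyers: $18; on suppliers: $9. (They sum to $27.)

Buyers bear $18 per book; suppliers bear $9 per book.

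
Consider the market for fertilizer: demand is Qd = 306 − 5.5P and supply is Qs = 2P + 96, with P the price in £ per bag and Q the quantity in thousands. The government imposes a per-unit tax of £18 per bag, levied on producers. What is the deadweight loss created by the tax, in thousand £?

Without the tax, 306 − 5.5P = 2P + 96 gives 7.5P = 210, so P* = £28 and Q* = 152.
With the tax collected from producers, supply shifts: Qs = 2(P − 18) + 96.
New equilibrium: buyers pay £32.8, producers receive £14.8, Q = 125.6. (Wedge: Pb − Ps = 18.)
Quantity falls by |ΔQ| = |152 − 125.6| = 26.4.
DWL = ½ · t · |ΔQ| = ½ · 18 · 26.4 = £237.6.

Deadweight loss = £237.6 thousand.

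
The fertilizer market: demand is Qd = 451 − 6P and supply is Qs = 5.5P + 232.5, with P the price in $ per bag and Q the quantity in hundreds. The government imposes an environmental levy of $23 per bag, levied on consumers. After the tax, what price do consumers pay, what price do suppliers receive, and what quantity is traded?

Without the tax, 451 − 6P = 5.5P + 232.5 gives 11.5P = 218.5, so P* = $19 and Q* = 337.
With the tax collected from consumers, demand (in seller-price terms) shifts: Qd = 451 − 6(P + 23).
Solving gives Q = 271 with consumers paying $30 and suppliers receiving $7 (the $23 wedge).
The less price-elastic side of the market bears the larger share of a per-unit tax.

Consumers pay $30; suppliers receive $7; quantity = 271.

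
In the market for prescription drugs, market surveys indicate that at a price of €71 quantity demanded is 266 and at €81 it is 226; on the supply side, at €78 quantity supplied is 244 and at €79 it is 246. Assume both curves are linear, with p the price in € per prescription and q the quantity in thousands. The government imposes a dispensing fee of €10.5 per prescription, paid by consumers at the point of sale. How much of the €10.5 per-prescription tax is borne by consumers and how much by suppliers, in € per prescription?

Consumers bear €3.5 per prescription; suppliers bear €7 per prescription.

Demand slope: (226 − 266)/(81 − 71) = -4, so qd = 550 − 4p.
Supply slope: (246 − 244)/(79 − 78) = 2, so qs = 2p + 88.
Before the tax: set 550 − 4p = 2p + 88 → p* = €77, q* = 242.
With the tax collected from consumers, demand (in seller-price terms) shifts: qd = 550 − 4(p + 10.5).
Solving gives q = 228 with consumers paying €80.5 and suppliers receiving €70 (the €10.5 wedge).
Burden on consumers: €3.5; on suppliers: €7. (They sum to €10.5.)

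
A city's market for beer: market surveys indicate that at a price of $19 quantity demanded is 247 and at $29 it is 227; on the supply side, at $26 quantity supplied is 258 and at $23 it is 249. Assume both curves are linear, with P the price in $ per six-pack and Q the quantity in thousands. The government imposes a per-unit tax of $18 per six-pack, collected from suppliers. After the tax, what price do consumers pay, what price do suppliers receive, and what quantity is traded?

Demand slope: (227 − 247)/(29 − 19) = -2, so Qd = 285 − 2P.
Supply slope: (249 − 258)/(23 − 26) = 3, so Qs = 3P + 180.
Without the tax, 285 − 2P = 3P + 180 gives 5P = 105, so P* = $21 and Q* = 243.
With the tax collected from suppliers, supply shifts: Qs = 3(P − 18) + 180.
Solving gives Q = 221.4 with consumers paying $31.8 and suppliers receiving $13.8 (the $18 wedge).
The less price-elastic side of the market bears the larger share of a per-unit tax.

Consumers pay $31.8; suppliers receive $13.8; quantity = 221.4.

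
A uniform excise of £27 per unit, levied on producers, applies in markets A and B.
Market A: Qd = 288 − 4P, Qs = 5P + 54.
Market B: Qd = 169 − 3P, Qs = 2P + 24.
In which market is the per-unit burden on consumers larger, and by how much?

Market A: pre-tax P* = £26, Q* = 184; post-tax Q = 124; per-unit burden on consumers = £15.
Market B: pre-tax P* = £29, Q* = 82; post-tax Q = 49.6; per-unit burden on consumers = £10.8.
Difference: £15 vs £10.8 → market A is larger by £4.2.

Market A, by £4.2.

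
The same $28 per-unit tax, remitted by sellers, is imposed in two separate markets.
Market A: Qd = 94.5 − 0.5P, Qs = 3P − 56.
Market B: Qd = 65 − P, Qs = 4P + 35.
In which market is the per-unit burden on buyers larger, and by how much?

Market A: pre-tax P* = $43, Q* = 73; post-tax Q = 61; per-unit burden on buyers = $24.
Market B: pre-tax P* = $6, Q* = 59; post-tax Q = 36.6; per-unit burden on buyers = $22.4.
Difference: $24 vs $22.4 → market A is larger by $1.6.

Market A, by $1.6.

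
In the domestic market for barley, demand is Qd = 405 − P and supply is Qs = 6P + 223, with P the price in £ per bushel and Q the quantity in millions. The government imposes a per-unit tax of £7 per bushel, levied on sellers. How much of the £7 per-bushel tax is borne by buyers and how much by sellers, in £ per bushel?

Without the tax, 405 − P = 6P + 223 gives 7P = 182, so P* = £26 and Q* = 379.
With the tax collected from sellers, supply shifts: Qs = 6(P − 7) + 223.
Solving gives Q = 373 with buyers paying £32 and sellers receiving £25 (the £7 wedge).
Burden on buyers: £6; on sellers: £1. (They sum to £7.)
The less price-elastic side of the market bears the larger share of a per-unit tax.

Buyers bear £6 per bushel; sellers bear £1 per bushel.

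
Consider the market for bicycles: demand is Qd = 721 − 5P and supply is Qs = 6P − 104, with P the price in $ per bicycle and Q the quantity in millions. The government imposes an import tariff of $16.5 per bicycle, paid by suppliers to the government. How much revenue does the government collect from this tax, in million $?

Tax revenue = $4966.5 million.

Without the tax, 721 − 5P = 6P − 104 gives 11P = 825, so P* = $75 and Q* = 346.
With the tax collected from suppliers, supply shifts: Qs = 6(P − 16.5) − 104.
Solving gives Q = 301 with buyers paying $84 and suppliers receiving $67.5 (the $16.5 wedge).
Revenue = t · Q = 16.5 · 301 = $4966.5.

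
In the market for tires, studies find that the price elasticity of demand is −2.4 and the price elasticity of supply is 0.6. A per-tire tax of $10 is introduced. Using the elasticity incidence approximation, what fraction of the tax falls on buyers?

Incidence ratio: buyers' share ≈ εs / (εs + |εd|) = 0.6 / (0.6 + 2.4) = 0.2.
Supply is the less elastic side, so buyers bear the smaller share.

Buyers' share ≈ 0.2.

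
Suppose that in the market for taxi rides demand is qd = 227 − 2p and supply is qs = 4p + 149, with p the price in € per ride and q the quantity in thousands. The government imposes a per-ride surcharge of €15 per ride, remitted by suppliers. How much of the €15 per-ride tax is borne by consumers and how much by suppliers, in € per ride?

Before the tax: set 227 − 2p = 4p + 149 → p* = €13, q* = 201.
With the tax collected from suppliers, supply shifts: qs = 4(p − 15) + 149.
New equilibrium: consumers pay €23, suppliers receive €8, q = 181. (Wedge: pb − ps = 15.)
Burden on consumers: €10; on suppliers: €5. (They sum to €15.)

Consumers bear €10 per ride; suppliers bear €5 per ride.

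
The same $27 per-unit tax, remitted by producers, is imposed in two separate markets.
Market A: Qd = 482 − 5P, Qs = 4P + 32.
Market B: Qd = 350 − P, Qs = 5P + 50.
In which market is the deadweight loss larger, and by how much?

Market A, by $506.25.

Market A: pre-tax P* = $50, Q* = 232; post-tax Q = 172; deadweight loss = $810.
Market B: pre-tax P* = $50, Q* = 300; post-tax Q = 277.5; deadweight loss = $303.75.
Difference: $810 vs $303.75 → market A is larger by $506.25.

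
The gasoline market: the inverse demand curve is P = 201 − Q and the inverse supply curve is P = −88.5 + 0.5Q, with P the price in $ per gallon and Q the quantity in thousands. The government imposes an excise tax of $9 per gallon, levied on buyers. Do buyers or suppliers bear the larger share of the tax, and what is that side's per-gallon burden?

Rewrite in direct form: Qd = 201 − P and Qs = 2P + 177.
Before the tax: set 201 − P = 2P + 177 → P* = $8, Q* = 193.
With the tax collected from buyers, demand (in seller-price terms) shifts: Qd = 201 − (P + 9).
New equilibrium: buyers pay $14, suppliers receive $5, Q = 187. (Wedge: Pb − Ps = 9.)
Per-gallon burden: buyers $6, suppliers $3.
Buyers take the larger share because demand is less price-elastic here (demand slope 1 vs supply slope 2).

Buyers bear the larger share: $6 per gallon.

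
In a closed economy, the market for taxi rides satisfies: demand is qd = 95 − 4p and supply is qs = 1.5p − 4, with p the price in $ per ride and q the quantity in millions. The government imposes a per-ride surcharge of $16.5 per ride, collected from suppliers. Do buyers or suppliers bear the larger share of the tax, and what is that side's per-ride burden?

Suppliers bear the larger share: $12 per ride.

Without the tax, 95 − 4p = 1.5p − 4 gives 5.5p = 99, so p* = $18 and q* = 23.
With the tax collected from suppliers, supply shifts: qs = 1.5(p − 16.5) − 4.
Solving gives q = 5 with buyers paying $22.5 and suppliers receiving $6 (the $16.5 wedge).
Per-ride burden: buyers $4.5, suppliers $12.
Suppliers take the larger share because supply is less price-elastic here (demand slope 4 vs supply slope 1.5).
The less price-elastic side of the market bears the larger share of a per-unit tax.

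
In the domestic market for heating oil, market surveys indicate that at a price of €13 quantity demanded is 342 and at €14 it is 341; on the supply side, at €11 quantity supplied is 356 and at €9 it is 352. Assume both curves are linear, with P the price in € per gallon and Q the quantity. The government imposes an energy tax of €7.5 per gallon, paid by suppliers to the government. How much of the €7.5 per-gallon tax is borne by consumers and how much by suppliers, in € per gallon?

Consumers bear €5 per gallon; suppliers bear €2.5 per gallon.

Demand slope: (341 − 342)/(14 − 13) = -1, so Qd = 355 − P.
Supply slope: (352 − 356)/(9 − 11) = 2, so Qs = 2P + 334.
Without the tax, 355 − P = 2P + 334 gives 3P = 21, so P* = €7 and Q* = 348.
With the tax collected from suppliers, supply shifts: Qs = 2(P − 7.5) + 334.
New equilibrium: consumers pay €12, suppliers receive €4.5, Q = 343. (Wedge: Pb − Ps = 7.5.)
Burden on consumers: €5; on suppliers: €2.5. (They sum to €7.5.)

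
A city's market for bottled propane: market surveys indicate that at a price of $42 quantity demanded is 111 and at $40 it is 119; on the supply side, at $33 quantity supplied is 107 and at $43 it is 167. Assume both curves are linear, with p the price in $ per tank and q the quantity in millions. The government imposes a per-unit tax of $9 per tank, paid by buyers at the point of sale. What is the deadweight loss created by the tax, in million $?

Deadweight loss = $97.2 million.

Demand slope: (119 − 111)/(40 − 42) = -4, so qd = 279 − 4p.
Supply slope: (167 − 107)/(43 − 33) = 6, so qs = 6p − 91.
Without the tax, 279 − 4p = 6p − 91 gives 10p = 370, so p* = $37 and q* = 131.
With the tax collected from buyers, demand (in seller-price terms) shifts: qd = 279 − 4(p + 9).
Solving gives q = 109.4 with buyers paying $42.4 and suppliers receiving $33.4 (the $9 wedge).
Quantity falls by |ΔQ| = |131 − 109.4| = 21.6.
DWL = ½ · t · |ΔQ| = ½ · 9 · 21.6 = $97.2.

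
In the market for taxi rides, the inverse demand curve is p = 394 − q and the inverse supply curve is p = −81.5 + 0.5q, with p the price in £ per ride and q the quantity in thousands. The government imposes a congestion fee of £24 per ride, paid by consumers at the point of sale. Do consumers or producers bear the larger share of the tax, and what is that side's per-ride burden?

Consumers bear the larger share: £16 per ride.

Rewrite in direct form: qd = 394 − p and qs = 2p + 163.
Before the tax: set 394 − p = 2p + 163 → p* = £77, q* = 317.
With the tax collected from consumers, demand (in seller-price terms) shifts: qd = 394 − (p + 24).
Solving gives q = 301 with consumers paying £93 and producers receiving £69 (the £24 wedge).
Per-ride burden: consumers £16, producers £8.
Consumers take the larger share because demand is less price-elastic here (demand slope 1 vs supply slope 2).
The less price-elastic side of the market bears the larger share of a per-unit tax.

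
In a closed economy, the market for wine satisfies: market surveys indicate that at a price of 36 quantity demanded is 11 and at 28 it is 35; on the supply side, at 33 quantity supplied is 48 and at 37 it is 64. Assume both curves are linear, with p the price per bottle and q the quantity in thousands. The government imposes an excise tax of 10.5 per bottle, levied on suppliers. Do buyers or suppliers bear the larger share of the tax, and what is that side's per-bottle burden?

Buyers bear the larger share: 6 per bottle.

Demand slope: (35 − 11)/(28 − 36) = -3, so qd = 119 − 3p.
Supply slope: (64 − 48)/(37 − 33) = 4, so qs = 4p − 84.
Without the tax, 119 − 3p = 4p − 84 gives 7p = 203, so p* = 29 and q* = 32.
With the tax collected from suppliers, supply shifts: qs = 4(p − 10.5) − 84.
New equilibrium: buyers pay 35, suppliers receive 24.5, q = 14. (Wedge: pb − ps = 10.5.)
Per-bottle burden: buyers 6, suppliers 4.5.
Buyers take the larger share because demand is less price-elastic here (demand slope 3 vs supply slope 4).
The less price-elastic side of the market bears the larger share of a per-unit tax.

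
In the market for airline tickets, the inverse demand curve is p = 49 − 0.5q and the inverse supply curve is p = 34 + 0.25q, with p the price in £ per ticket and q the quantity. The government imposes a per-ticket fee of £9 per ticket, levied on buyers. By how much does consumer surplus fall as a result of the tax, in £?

Rewrite in direct form: qd = 98 − 2p and qs = 4p − 136.
Without the tax, 98 − 2p = 4p − 136 gives 6p = 234, so p* = £39 and q* = 20.
With the tax collected from buyers, demand (in seller-price terms) shifts: qd = 98 − 2(p + 9).
New equilibrium: buyers pay £45, sellers receive £36, q = 8. (Wedge: pb − ps = 9.)
ΔCS is the trapezoid between Q = 8 and Q = 20 of height £6: ½ · (20 + 8) · 6 = £84.

Consumer surplus falls by £84.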